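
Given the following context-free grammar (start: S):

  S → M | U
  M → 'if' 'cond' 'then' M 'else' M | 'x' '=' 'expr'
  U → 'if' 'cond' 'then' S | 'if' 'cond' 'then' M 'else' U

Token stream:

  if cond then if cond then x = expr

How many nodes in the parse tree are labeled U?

[S [U if cond then [S [U if cond then [S [M x = expr]]]]]]

2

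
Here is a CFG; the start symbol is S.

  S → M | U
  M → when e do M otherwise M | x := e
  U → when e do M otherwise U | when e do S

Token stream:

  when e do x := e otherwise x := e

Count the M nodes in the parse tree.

3

[S [M when e do [M x := e] otherwise [M x := e]]]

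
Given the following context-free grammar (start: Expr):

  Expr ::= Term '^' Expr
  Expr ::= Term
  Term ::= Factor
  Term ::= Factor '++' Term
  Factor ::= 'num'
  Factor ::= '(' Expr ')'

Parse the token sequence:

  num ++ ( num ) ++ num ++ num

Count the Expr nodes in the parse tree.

[Expr [Term [Factor num] ++ [Term [Factor ( [Expr [Term [Factor num]]] )] ++ [Term [Factor num] ++ [Term [Factor num]]]]]]

2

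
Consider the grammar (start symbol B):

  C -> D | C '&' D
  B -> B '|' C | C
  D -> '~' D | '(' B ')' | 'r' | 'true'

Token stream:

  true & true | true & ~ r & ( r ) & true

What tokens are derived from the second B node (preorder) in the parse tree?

true & true

[B [B [C [C [D true]] & [D true]]] | [C [C [C [C [D true]] & [D ~ [D r]]] & [D ( [B [C [D r]]] )]] & [D true]]]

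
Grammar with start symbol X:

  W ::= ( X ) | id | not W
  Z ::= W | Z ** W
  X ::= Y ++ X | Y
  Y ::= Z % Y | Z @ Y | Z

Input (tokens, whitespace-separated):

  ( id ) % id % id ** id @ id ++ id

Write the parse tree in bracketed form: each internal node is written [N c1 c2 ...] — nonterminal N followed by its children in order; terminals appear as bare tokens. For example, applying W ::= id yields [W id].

X
Y ++ X
Z % Y ++ X
W % Y ++ X
( X ) % Y ++ X
( Y ) % Y ++ X
( Z ) % Y ++ X
( W ) % Y ++ X
( id ) % Y ++ X
( id ) % Z % Y ++ X
( id ) % W % Y ++ X
( id ) % id % Y ++ X
( id ) % id % Z @ Y ++ X
( id ) % id % Z ** W @ Y ++ X
( id ) % id % W ** W @ Y ++ X
( id ) % id % id ** W @ Y ++ X
( id ) % id % id ** id @ Y ++ X
( id ) % id % id ** id @ Z ++ X
( id ) % id % id ** id @ W ++ X
( id ) % id % id ** id @ id ++ X
( id ) % id % id ** id @ id ++ Y
( id ) % id % id ** id @ id ++ Z
( id ) % id % id ** id @ id ++ W
( id ) % id % id ** id @ id ++ id

[X [Y [Z [W ( [X [Y [Z [W id]]]] )]] % [Y [Z [W id]] % [Y [Z [Z [W id]] ** [W id]] @ [Y [Z [W id]]]]]] ++ [X [Y [Z [W id]]]]]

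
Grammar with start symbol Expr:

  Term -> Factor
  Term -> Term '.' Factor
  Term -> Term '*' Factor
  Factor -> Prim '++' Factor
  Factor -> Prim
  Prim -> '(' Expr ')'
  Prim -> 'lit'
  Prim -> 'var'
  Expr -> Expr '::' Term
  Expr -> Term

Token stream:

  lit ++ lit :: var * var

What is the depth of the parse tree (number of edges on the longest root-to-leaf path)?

6

[Expr [Expr [Term [Factor [Prim lit] ++ [Factor [Prim lit]]]]] :: [Term [Term [Factor [Prim var]]] * [Factor [Prim var]]]]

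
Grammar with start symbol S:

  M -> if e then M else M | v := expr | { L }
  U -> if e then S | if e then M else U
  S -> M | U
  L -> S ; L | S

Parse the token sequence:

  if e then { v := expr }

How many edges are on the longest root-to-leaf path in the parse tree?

7

[S [U if e then [S [M { [L [S [M v := expr]]] }]]]]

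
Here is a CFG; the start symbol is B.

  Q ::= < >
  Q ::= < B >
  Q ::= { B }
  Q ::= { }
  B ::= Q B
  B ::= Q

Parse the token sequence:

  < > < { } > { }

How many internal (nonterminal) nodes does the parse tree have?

8

[B [Q < >] [B [Q < [B [Q { }]] >] [B [Q { }]]]]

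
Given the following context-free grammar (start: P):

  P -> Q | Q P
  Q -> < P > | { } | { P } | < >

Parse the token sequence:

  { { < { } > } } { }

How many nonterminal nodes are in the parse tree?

10

[P [Q { [P [Q { [P [Q < [P [Q { }]] >]] }]] }] [P [Q { }]]]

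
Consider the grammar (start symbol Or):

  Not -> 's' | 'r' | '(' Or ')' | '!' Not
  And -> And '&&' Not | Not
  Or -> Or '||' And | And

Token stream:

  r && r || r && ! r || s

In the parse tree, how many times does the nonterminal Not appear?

[Or [Or [Or [And [And [Not r]] && [Not r]]] || [And [And [Not r]] && [Not ! [Not r]]]] || [And [Not s]]]

6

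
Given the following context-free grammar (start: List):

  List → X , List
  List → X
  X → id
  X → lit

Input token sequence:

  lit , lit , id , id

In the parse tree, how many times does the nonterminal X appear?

4

[List [X lit] , [List [X lit] , [List [X id] , [List [X id]]]]]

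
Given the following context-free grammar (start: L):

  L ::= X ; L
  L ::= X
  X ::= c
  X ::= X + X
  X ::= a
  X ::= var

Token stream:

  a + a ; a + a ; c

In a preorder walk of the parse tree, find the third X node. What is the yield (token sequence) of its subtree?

a

[L [X [X a] + [X a]] ; [L [X [X a] + [X a]] ; [L [X c]]]]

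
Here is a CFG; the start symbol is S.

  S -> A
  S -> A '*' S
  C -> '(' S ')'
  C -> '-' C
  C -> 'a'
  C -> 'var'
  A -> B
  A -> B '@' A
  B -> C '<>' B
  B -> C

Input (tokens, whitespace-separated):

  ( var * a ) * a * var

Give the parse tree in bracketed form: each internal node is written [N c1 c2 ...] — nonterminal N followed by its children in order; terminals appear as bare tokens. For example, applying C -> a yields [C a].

S
A * S
B * S
C * S
( S ) * S
( A * S ) * S
( B * S ) * S
( C * S ) * S
( var * S ) * S
( var * A ) * S
( var * B ) * S
( var * C ) * S
( var * a ) * S
( var * a ) * A * S
( var * a ) * B * S
( var * a ) * C * S
( var * a ) * a * S
( var * a ) * a * A
( var * a ) * a * B
( var * a ) * a * C
( var * a ) * a * var

[S [A [B [C ( [S [A [B [C var]]] * [S [A [B [C a]]]]] )]]] * [S [A [B [C a]]] * [S [A [B [C var]]]]]]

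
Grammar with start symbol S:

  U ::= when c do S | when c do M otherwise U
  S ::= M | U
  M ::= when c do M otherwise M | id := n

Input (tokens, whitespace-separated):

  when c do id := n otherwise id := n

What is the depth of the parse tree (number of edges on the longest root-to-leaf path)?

[S [M when c do [M id := n] otherwise [M id := n]]]

3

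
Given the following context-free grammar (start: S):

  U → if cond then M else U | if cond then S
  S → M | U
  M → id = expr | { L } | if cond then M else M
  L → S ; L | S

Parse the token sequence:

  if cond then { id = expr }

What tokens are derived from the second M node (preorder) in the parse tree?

id = expr

[S [U if cond then [S [M { [L [S [M id = expr]]] }]]]]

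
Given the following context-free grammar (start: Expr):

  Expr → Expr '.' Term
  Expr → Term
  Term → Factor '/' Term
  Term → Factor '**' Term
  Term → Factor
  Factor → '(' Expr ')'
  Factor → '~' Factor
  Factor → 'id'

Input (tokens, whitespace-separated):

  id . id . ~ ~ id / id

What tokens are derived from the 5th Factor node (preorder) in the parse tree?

[Expr [Expr [Expr [Term [Factor id]]] . [Term [Factor id]]] . [Term [Factor ~ [Factor ~ [Factor id]]] / [Term [Factor id]]]]

id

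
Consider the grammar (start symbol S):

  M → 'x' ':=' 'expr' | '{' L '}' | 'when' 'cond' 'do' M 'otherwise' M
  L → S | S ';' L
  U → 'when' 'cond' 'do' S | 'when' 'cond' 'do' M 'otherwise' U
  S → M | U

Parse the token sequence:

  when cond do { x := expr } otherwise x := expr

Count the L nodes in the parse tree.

[S [M when cond do [M { [L [S [M x := expr]]] }] otherwise [M x := expr]]]

1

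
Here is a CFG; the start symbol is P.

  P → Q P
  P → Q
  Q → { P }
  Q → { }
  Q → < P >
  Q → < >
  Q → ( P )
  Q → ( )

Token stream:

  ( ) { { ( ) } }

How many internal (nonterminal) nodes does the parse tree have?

[P [Q ( )] [P [Q { [P [Q { [P [Q ( )]] }]] }]]]

8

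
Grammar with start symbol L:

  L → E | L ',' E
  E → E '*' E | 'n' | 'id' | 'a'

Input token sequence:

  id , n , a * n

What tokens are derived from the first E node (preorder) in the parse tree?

[L [L [L [E id]] , [E n]] , [E [E a] * [E n]]]

id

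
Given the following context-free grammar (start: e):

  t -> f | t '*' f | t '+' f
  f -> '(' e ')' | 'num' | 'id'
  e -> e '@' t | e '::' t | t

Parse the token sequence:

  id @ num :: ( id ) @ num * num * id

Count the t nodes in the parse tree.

7

[e [e [e [e [t [f id]]] @ [t [f num]]] :: [t [f ( [e [t [f id]]] )]]] @ [t [t [t [f num]] * [f num]] * [f id]]]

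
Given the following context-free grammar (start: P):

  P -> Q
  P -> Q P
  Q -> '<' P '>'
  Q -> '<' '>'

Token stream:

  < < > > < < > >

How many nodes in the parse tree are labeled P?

[P [Q < [P [Q < >]] >] [P [Q < [P [Q < >]] >]]]

4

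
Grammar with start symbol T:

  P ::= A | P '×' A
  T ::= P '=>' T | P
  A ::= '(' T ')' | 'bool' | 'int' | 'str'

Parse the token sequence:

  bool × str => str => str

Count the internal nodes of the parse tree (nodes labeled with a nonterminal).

11

[T [P [P [A bool]] × [A str]] => [T [P [A str]] => [T [P [A str]]]]]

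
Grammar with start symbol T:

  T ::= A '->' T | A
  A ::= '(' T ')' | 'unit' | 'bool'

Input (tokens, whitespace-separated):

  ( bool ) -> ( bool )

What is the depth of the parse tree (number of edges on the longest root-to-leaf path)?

[T [A ( [T [A bool]] )] -> [T [A ( [T [A bool]] )]]]

5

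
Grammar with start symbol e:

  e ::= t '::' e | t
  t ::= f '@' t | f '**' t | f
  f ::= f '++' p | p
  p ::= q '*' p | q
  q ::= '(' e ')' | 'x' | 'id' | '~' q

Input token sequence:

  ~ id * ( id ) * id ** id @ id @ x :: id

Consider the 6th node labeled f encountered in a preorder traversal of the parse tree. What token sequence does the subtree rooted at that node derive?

[e [t [f [p [q ~ [q id]] * [p [q ( [e [t [f [p [q id]]]]] )] * [p [q id]]]]] ** [t [f [p [q id]]] @ [t [f [p [q id]]] @ [t [f [p [q x]]]]]]] :: [e [t [f [p [q id]]]]]]

id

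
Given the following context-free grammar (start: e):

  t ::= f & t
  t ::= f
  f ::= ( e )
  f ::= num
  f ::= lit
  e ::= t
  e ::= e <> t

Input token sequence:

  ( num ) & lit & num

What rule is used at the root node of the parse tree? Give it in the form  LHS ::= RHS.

e ::= t

[e [t [f ( [e [t [f num]]] )] & [t [f lit] & [t [f num]]]]]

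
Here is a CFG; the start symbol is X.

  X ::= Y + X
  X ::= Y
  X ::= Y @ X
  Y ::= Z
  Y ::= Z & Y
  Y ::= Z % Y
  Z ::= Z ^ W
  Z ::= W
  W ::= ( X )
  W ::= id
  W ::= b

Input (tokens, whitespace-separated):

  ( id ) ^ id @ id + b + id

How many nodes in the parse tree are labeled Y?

5

[X [Y [Z [Z [W ( [X [Y [Z [W id]]]] )]] ^ [W id]]] @ [X [Y [Z [W id]]] + [X [Y [Z [W b]]] + [X [Y [Z [W id]]]]]]]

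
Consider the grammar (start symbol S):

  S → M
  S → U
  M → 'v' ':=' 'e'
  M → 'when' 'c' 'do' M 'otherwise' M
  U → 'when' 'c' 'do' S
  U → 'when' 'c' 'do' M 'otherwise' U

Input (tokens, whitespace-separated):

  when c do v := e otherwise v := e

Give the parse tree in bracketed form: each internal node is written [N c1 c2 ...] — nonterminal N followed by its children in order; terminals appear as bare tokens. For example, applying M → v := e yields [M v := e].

S
M
when c do M otherwise M
when c do v := e otherwise M
when c do v := e otherwise v := e

[S [M when c do [M v := e] otherwise [M v := e]]]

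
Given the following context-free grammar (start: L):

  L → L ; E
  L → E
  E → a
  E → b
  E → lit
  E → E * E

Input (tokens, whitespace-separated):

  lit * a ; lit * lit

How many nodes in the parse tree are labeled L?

[L [L [E [E lit] * [E a]]] ; [E [E lit] * [E lit]]]

2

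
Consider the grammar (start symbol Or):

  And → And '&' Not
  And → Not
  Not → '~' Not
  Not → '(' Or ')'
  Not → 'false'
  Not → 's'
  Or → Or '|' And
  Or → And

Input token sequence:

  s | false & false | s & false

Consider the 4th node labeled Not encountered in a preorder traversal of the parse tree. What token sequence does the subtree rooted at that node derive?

[Or [Or [Or [And [Not s]]] | [And [And [Not false]] & [Not false]]] | [And [And [Not s]] & [Not false]]]

s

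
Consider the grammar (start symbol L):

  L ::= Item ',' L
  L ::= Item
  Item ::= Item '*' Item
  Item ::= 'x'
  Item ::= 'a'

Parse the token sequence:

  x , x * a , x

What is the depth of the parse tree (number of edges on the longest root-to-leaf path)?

4

[L [Item x] , [L [Item [Item x] * [Item a]] , [L [Item x]]]]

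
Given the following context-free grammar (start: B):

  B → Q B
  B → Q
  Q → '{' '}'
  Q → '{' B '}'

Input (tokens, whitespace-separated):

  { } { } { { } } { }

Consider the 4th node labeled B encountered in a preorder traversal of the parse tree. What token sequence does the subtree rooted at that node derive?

[B [Q { }] [B [Q { }] [B [Q { [B [Q { }]] }] [B [Q { }]]]]]

{ }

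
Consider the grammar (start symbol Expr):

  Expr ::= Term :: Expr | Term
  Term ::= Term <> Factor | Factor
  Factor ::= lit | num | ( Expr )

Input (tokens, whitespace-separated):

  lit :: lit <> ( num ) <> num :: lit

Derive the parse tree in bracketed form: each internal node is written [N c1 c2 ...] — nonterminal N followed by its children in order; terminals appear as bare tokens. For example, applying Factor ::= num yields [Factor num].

Expr
Term :: Expr
Factor :: Expr
lit :: Expr
lit :: Term :: Expr
lit :: Term <> Factor :: Expr
lit :: Term <> Factor <> Factor :: Expr
lit :: Factor <> Factor <> Factor :: Expr
lit :: lit <> Factor <> Factor :: Expr
lit :: lit <> ( Expr ) <> Factor :: Expr
lit :: lit <> ( Term ) <> Factor :: Expr
lit :: lit <> ( Factor ) <> Factor :: Expr
lit :: lit <> ( num ) <> Factor :: Expr
lit :: lit <> ( num ) <> num :: Expr
lit :: lit <> ( num ) <> num :: Term
lit :: lit <> ( num ) <> num :: Factor
lit :: lit <> ( num ) <> num :: lit

[Expr [Term [Factor lit]] :: [Expr [Term [Term [Term [Factor lit]] <> [Factor ( [Expr [Term [Factor num]]] )]] <> [Factor num]] :: [Expr [Term [Factor lit]]]]]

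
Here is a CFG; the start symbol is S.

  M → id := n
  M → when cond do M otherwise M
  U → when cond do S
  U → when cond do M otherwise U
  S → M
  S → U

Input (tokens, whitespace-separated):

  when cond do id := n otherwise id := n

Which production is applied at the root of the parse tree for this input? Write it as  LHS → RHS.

[S [M when cond do [M id := n] otherwise [M id := n]]]

S → M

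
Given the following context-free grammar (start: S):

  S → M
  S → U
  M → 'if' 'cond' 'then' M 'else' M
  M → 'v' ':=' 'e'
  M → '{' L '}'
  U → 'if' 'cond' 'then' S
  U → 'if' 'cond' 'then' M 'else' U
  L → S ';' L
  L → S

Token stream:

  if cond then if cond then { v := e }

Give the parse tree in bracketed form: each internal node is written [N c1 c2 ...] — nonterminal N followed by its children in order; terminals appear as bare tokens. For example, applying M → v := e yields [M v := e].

S
U
if cond then S
if cond then U
if cond then if cond then S
if cond then if cond then M
if cond then if cond then { L }
if cond then if cond then { S }
if cond then if cond then { M }
if cond then if cond then { v := e }

[S [U if cond then [S [U if cond then [S [M { [L [S [M v := e]]] }]]]]]]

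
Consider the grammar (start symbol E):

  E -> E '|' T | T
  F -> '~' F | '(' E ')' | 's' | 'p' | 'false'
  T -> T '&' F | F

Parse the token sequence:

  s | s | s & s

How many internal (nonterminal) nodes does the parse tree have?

[E [E [E [T [F s]]] | [T [F s]]] | [T [T [F s]] & [F s]]]

11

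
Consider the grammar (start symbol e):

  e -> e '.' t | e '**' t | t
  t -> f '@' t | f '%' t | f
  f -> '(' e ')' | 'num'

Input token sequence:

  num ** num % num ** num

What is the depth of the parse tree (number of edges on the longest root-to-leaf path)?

[e [e [e [t [f num]]] ** [t [f num] % [t [f num]]]] ** [t [f num]]]

5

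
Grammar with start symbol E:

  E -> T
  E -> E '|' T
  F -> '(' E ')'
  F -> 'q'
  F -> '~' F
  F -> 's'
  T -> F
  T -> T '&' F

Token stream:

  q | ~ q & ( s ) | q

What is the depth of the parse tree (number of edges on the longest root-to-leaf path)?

7

[E [E [E [T [F q]]] | [T [T [F ~ [F q]]] & [F ( [E [T [F s]]] )]]] | [T [F q]]]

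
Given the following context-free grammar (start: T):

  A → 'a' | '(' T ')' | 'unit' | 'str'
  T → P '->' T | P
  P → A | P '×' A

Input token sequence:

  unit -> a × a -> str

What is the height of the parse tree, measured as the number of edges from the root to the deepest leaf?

5

[T [P [A unit]] -> [T [P [P [A a]] × [A a]] -> [T [P [A str]]]]]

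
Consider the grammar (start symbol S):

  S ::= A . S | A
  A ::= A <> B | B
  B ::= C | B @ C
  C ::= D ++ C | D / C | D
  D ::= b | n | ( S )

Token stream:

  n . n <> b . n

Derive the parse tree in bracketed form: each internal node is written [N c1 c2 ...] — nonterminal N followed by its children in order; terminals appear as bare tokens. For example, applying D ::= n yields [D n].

S
A . S
B . S
C . S
D . S
n . S
n . A . S
n . A <> B . S
n . B <> B . S
n . C <> B . S
n . D <> B . S
n . n <> B . S
n . n <> C . S
n . n <> D . S
n . n <> b . S
n . n <> b . A
n . n <> b . B
n . n <> b . C
n . n <> b . D
n . n <> b . n

[S [A [B [C [D n]]]] . [S [A [A [B [C [D n]]]] <> [B [C [D b]]]] . [S [A [B [C [D n]]]]]]]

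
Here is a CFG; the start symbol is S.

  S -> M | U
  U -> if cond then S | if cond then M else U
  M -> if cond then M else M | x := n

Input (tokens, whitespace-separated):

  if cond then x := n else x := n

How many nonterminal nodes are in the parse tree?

[S [M if cond then [M x := n] else [M x := n]]]

4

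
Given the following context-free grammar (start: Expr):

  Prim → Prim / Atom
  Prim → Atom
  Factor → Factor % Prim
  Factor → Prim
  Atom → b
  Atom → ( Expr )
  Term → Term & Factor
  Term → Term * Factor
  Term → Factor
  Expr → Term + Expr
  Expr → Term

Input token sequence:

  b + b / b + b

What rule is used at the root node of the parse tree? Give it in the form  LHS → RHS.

[Expr [Term [Factor [Prim [Atom b]]]] + [Expr [Term [Factor [Prim [Prim [Atom b]] / [Atom b]]]] + [Expr [Term [Factor [Prim [Atom b]]]]]]]

Expr → Term + Expr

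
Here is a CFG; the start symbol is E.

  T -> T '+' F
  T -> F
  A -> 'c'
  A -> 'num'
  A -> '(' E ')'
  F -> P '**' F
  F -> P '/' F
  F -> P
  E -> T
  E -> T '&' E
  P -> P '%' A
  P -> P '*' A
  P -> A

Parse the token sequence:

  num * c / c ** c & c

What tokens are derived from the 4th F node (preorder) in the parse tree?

c

[E [T [F [P [P [A num]] * [A c]] / [F [P [A c]] ** [F [P [A c]]]]]] & [E [T [F [P [A c]]]]]]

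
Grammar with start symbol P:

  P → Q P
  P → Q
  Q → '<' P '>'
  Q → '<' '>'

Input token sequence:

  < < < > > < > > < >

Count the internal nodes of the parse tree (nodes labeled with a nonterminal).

[P [Q < [P [Q < [P [Q < >]] >] [P [Q < >]]] >] [P [Q < >]]]

10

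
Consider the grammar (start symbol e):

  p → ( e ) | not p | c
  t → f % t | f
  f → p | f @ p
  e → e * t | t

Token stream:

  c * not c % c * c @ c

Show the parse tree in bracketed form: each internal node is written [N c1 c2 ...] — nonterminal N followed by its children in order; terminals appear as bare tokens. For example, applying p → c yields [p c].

[e [e [e [t [f [p c]]]] * [t [f [p not [p c]]] % [t [f [p c]]]]] * [t [f [f [p c]] @ [p c]]]]

e
e * t
e * t * t
t * t * t
f * t * t
p * t * t
c * t * t
c * f % t * t
c * p % t * t
c * not p % t * t
c * not c % t * t
c * not c % f * t
c * not c % p * t
c * not c % c * t
c * not c % c * f
c * not c % c * f @ p
c * not c % c * p @ p
c * not c % c * c @ p
c * not c % c * c @ c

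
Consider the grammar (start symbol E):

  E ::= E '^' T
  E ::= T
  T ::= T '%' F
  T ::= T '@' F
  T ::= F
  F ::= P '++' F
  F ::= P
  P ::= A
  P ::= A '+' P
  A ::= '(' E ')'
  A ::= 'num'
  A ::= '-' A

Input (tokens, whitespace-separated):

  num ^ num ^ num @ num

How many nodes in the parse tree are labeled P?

4

[E [E [E [T [F [P [A num]]]]] ^ [T [F [P [A num]]]]] ^ [T [T [F [P [A num]]]] @ [F [P [A num]]]]]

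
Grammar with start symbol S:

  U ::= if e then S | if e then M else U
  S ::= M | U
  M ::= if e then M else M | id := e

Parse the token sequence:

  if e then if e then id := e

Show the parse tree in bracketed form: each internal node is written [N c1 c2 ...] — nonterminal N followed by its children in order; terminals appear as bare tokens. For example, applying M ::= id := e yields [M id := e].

S
U
if e then S
if e then U
if e then if e then S
if e then if e then M
if e then if e then id := e

[S [U if e then [S [U if e then [S [M id := e]]]]]]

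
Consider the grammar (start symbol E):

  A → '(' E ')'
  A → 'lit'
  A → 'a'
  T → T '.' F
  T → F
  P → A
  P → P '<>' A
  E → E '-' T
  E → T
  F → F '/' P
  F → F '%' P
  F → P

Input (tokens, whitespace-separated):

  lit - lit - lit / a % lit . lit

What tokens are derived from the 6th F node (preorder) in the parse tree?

[E [E [E [T [F [P [A lit]]]]] - [T [F [P [A lit]]]]] - [T [T [F [F [F [P [A lit]]] / [P [A a]]] % [P [A lit]]]] . [F [P [A lit]]]]]

lit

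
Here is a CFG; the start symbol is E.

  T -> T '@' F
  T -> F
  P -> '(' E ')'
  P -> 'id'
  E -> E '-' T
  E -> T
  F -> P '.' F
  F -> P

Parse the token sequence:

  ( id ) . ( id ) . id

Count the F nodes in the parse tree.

5

[E [T [F [P ( [E [T [F [P id]]]] )] . [F [P ( [E [T [F [P id]]]] )] . [F [P id]]]]]]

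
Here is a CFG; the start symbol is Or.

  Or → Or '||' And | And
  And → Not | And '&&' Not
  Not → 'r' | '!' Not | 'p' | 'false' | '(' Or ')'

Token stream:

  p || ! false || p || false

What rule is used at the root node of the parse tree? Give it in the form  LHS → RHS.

[Or [Or [Or [Or [And [Not p]]] || [And [Not ! [Not false]]]] || [And [Not p]]] || [And [Not false]]]

Or → Or '||' And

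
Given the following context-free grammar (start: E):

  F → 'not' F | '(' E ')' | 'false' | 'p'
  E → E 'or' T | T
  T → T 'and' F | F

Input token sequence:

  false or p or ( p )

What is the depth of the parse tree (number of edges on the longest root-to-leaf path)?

6

[E [E [E [T [F false]]] or [T [F p]]] or [T [F ( [E [T [F p]]] )]]]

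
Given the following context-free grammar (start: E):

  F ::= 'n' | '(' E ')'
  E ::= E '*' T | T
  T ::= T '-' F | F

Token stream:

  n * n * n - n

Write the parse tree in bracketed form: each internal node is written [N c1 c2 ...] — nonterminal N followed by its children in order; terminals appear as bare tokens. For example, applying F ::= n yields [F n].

[E [E [E [T [F n]]] * [T [F n]]] * [T [T [F n]] - [F n]]]

E
E * T
E * T * T
T * T * T
F * T * T
n * T * T
n * F * T
n * n * T
n * n * T - F
n * n * F - F
n * n * n - F
n * n * n - n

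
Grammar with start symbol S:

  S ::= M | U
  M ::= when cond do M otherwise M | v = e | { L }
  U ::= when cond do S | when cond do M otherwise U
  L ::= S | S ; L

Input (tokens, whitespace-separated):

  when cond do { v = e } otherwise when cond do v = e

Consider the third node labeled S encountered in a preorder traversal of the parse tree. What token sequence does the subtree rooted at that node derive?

[S [U when cond do [M { [L [S [M v = e]]] }] otherwise [U when cond do [S [M v = e]]]]]

v = e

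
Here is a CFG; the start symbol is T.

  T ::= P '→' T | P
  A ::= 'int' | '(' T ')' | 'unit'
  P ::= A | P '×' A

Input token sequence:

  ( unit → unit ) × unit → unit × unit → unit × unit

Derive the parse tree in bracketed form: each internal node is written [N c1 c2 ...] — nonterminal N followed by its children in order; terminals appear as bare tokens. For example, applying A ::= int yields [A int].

T
P → T
P × A → T
A × A → T
( T ) × A → T
( P → T ) × A → T
( A → T ) × A → T
( unit → T ) × A → T
( unit → P ) × A → T
( unit → A ) × A → T
( unit → unit ) × A → T
( unit → unit ) × unit → T
( unit → unit ) × unit → P → T
( unit → unit ) × unit → P × A → T
( unit → unit ) × unit → A × A → T
( unit → unit ) × unit → unit × A → T
( unit → unit ) × unit → unit × unit → T
( unit → unit ) × unit → unit × unit → P
( unit → unit ) × unit → unit × unit → P × A
( unit → unit ) × unit → unit × unit → A × A
( unit → unit ) × unit → unit × unit → unit × A
( unit → unit ) × unit → unit × unit → unit × unit

[T [P [P [A ( [T [P [A unit]] → [T [P [A unit]]]] )]] × [A unit]] → [T [P [P [A unit]] × [A unit]] → [T [P [P [A unit]] × [A unit]]]]]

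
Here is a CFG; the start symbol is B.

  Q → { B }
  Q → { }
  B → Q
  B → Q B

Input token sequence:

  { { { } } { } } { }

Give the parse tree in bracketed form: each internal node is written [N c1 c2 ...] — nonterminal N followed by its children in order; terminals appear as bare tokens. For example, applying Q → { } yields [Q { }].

[B [Q { [B [Q { [B [Q { }]] }] [B [Q { }]]] }] [B [Q { }]]]

B
Q B
{ B } B
{ Q B } B
{ { B } B } B
{ { Q } B } B
{ { { } } B } B
{ { { } } Q } B
{ { { } } { } } B
{ { { } } { } } Q
{ { { } } { } } { }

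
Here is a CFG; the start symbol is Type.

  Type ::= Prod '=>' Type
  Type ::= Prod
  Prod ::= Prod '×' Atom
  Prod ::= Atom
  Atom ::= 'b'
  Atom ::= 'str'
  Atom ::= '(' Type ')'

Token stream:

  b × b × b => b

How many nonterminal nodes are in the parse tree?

[Type [Prod [Prod [Prod [Atom b]] × [Atom b]] × [Atom b]] => [Type [Prod [Atom b]]]]

10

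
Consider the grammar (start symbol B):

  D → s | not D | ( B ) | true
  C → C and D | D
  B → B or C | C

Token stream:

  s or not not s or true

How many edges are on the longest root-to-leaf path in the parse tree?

6

[B [B [B [C [D s]]] or [C [D not [D not [D s]]]]] or [C [D true]]]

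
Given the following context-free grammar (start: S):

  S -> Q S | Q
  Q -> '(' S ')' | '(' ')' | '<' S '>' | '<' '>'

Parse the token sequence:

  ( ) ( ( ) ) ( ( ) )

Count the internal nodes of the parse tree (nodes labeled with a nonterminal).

10

[S [Q ( )] [S [Q ( [S [Q ( )]] )] [S [Q ( [S [Q ( )]] )]]]]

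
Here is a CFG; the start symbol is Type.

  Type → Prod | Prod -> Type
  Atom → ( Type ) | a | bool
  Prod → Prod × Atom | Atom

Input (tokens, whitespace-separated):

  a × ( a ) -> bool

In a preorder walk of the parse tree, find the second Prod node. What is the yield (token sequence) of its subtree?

a

[Type [Prod [Prod [Atom a]] × [Atom ( [Type [Prod [Atom a]]] )]] -> [Type [Prod [Atom bool]]]]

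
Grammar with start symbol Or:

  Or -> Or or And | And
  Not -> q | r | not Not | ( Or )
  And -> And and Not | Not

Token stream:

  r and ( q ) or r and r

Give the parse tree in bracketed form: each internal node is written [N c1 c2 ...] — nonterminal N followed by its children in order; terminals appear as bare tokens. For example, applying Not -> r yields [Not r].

[Or [Or [And [And [Not r]] and [Not ( [Or [And [Not q]]] )]]] or [And [And [Not r]] and [Not r]]]

Or
Or or And
And or And
And and Not or And
Not and Not or And
r and Not or And
r and ( Or ) or And
r and ( And ) or And
r and ( Not ) or And
r and ( q ) or And
r and ( q ) or And and Not
r and ( q ) or Not and Not
r and ( q ) or r and Not
r and ( q ) or r and r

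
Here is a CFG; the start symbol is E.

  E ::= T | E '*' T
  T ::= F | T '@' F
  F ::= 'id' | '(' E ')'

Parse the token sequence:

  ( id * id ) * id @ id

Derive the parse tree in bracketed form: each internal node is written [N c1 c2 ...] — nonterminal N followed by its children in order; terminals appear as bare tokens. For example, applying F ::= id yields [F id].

E
E * T
T * T
F * T
( E ) * T
( E * T ) * T
( T * T ) * T
( F * T ) * T
( id * T ) * T
( id * F ) * T
( id * id ) * T
( id * id ) * T @ F
( id * id ) * F @ F
( id * id ) * id @ F
( id * id ) * id @ id

[E [E [T [F ( [E [E [T [F id]]] * [T [F id]]] )]]] * [T [T [F id]] @ [F id]]]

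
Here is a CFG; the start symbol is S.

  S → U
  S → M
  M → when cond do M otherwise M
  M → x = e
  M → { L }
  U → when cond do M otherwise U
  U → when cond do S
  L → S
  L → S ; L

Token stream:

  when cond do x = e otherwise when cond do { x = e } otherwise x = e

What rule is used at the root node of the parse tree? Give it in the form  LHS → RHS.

S → M

[S [M when cond do [M x = e] otherwise [M when cond do [M { [L [S [M x = e]]] }] otherwise [M x = e]]]]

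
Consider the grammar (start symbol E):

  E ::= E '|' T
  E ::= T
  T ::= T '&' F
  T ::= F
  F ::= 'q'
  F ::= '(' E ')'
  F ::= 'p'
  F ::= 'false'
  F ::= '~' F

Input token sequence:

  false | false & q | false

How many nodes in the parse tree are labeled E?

[E [E [E [T [F false]]] | [T [T [F false]] & [F q]]] | [T [F false]]]

3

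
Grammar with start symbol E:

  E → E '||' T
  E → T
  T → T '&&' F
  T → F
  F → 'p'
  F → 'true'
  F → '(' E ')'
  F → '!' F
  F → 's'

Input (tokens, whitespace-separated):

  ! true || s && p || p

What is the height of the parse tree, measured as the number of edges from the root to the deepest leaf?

[E [E [E [T [F ! [F true]]]] || [T [T [F s]] && [F p]]] || [T [F p]]]

6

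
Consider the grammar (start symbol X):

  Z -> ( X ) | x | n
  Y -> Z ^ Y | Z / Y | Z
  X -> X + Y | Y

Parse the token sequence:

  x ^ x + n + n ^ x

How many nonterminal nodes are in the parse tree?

13

[X [X [X [Y [Z x] ^ [Y [Z x]]]] + [Y [Z n]]] + [Y [Z n] ^ [Y [Z x]]]]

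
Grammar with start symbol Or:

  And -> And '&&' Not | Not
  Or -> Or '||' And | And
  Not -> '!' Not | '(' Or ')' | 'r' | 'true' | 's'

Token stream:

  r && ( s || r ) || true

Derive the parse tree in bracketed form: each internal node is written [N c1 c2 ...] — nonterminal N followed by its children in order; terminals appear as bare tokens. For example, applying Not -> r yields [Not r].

[Or [Or [And [And [Not r]] && [Not ( [Or [Or [And [Not s]]] || [And [Not r]]] )]]] || [And [Not true]]]

Or
Or || And
And || And
And && Not || And
Not && Not || And
r && Not || And
r && ( Or ) || And
r && ( Or || And ) || And
r && ( And || And ) || And
r && ( Not || And ) || And
r && ( s || And ) || And
r && ( s || Not ) || And
r && ( s || r ) || And
r && ( s || r ) || Not
r && ( s || r ) || true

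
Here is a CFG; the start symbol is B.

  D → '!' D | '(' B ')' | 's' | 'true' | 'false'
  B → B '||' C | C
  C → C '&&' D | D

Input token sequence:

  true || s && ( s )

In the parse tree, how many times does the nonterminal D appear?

[B [B [C [D true]]] || [C [C [D s]] && [D ( [B [C [D s]]] )]]]

4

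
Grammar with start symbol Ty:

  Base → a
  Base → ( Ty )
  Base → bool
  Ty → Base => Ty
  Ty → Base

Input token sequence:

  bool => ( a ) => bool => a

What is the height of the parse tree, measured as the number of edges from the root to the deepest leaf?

[Ty [Base bool] => [Ty [Base ( [Ty [Base a]] )] => [Ty [Base bool] => [Ty [Base a]]]]]

5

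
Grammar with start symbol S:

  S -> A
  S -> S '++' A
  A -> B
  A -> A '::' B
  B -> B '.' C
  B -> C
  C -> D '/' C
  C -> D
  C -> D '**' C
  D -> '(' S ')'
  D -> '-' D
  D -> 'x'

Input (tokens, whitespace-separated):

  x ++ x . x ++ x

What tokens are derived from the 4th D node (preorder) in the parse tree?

[S [S [S [A [B [C [D x]]]]] ++ [A [B [B [C [D x]]] . [C [D x]]]]] ++ [A [B [C [D x]]]]]

x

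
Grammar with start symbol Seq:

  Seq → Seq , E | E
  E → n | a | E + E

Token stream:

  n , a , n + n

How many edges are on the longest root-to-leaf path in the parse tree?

[Seq [Seq [Seq [E n]] , [E a]] , [E [E n] + [E n]]]

4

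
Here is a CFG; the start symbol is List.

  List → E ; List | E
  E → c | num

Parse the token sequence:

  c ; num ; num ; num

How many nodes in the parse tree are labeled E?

4

[List [E c] ; [List [E num] ; [List [E num] ; [List [E num]]]]]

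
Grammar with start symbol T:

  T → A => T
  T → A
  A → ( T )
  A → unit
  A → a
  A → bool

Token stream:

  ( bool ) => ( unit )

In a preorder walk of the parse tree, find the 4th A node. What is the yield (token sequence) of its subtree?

unit

[T [A ( [T [A bool]] )] => [T [A ( [T [A unit]] )]]]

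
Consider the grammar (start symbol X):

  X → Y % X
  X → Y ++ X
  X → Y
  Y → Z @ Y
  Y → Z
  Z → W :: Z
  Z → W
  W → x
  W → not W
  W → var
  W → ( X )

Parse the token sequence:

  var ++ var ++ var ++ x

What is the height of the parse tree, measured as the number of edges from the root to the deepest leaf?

7

[X [Y [Z [W var]]] ++ [X [Y [Z [W var]]] ++ [X [Y [Z [W var]]] ++ [X [Y [Z [W x]]]]]]]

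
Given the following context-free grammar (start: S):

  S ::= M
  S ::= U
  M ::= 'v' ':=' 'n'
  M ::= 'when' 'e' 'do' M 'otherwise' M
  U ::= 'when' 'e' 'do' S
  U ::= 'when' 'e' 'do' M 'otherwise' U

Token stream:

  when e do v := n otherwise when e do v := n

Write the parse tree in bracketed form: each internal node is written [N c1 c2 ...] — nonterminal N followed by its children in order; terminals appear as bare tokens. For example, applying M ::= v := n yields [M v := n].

[S [U when e do [M v := n] otherwise [U when e do [S [M v := n]]]]]

S
U
when e do M otherwise U
when e do v := n otherwise U
when e do v := n otherwise when e do S
when e do v := n otherwise when e do M
when e do v := n otherwise when e do v := n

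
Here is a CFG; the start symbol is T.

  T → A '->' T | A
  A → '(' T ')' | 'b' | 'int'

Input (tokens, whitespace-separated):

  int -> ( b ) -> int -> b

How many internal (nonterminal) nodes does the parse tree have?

[T [A int] -> [T [A ( [T [A b]] )] -> [T [A int] -> [T [A b]]]]]

10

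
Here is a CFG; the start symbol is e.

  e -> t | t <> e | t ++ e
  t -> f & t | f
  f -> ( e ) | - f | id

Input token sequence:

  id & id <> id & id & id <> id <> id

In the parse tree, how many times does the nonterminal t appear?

7

[e [t [f id] & [t [f id]]] <> [e [t [f id] & [t [f id] & [t [f id]]]] <> [e [t [f id]] <> [e [t [f id]]]]]]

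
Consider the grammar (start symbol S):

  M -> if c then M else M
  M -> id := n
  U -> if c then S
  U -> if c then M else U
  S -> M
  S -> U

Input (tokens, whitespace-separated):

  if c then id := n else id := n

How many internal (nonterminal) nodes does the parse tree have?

[S [M if c then [M id := n] else [M id := n]]]

4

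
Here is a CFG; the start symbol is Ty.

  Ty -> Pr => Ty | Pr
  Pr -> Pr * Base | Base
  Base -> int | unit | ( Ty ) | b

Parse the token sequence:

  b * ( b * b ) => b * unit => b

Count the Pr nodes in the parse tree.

7

[Ty [Pr [Pr [Base b]] * [Base ( [Ty [Pr [Pr [Base b]] * [Base b]]] )]] => [Ty [Pr [Pr [Base b]] * [Base unit]] => [Ty [Pr [Base b]]]]]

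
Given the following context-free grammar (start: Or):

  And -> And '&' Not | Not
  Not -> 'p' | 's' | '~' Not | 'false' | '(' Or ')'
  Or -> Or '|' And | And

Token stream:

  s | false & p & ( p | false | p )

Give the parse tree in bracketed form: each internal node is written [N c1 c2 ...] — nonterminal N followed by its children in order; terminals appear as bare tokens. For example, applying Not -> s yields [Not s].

[Or [Or [And [Not s]]] | [And [And [And [Not false]] & [Not p]] & [Not ( [Or [Or [Or [And [Not p]]] | [And [Not false]]] | [And [Not p]]] )]]]

Or
Or | And
And | And
Not | And
s | And
s | And & Not
s | And & Not & Not
s | Not & Not & Not
s | false & Not & Not
s | false & p & Not
s | false & p & ( Or )
s | false & p & ( Or | And )
s | false & p & ( Or | And | And )
s | false & p & ( And | And | And )
s | false & p & ( Not | And | And )
s | false & p & ( p | And | And )
s | false & p & ( p | Not | And )
s | false & p & ( p | false | And )
s | false & p & ( p | false | Not )
s | false & p & ( p | false | p )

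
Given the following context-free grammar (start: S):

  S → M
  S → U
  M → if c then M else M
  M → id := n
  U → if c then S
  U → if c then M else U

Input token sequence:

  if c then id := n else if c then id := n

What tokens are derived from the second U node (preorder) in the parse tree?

if c then id := n

[S [U if c then [M id := n] else [U if c then [S [M id := n]]]]]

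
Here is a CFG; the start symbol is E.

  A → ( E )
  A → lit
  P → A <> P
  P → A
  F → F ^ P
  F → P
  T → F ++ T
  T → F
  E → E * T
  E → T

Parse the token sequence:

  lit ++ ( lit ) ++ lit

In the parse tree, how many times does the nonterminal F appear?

4

[E [T [F [P [A lit]]] ++ [T [F [P [A ( [E [T [F [P [A lit]]]]] )]]] ++ [T [F [P [A lit]]]]]]]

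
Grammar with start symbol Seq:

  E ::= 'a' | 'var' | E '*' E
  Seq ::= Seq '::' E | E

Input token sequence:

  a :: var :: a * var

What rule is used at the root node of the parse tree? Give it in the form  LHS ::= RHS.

[Seq [Seq [Seq [E a]] :: [E var]] :: [E [E a] * [E var]]]

Seq ::= Seq '::' E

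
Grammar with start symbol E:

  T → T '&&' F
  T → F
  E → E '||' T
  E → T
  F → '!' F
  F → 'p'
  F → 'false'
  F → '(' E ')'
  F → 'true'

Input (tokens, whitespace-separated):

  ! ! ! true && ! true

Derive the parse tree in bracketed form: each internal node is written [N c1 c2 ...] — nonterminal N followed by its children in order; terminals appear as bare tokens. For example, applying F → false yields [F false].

[E [T [T [F ! [F ! [F ! [F true]]]]] && [F ! [F true]]]]

E
T
T && F
F && F
! F && F
! ! F && F
! ! ! F && F
! ! ! true && F
! ! ! true && ! F
! ! ! true && ! true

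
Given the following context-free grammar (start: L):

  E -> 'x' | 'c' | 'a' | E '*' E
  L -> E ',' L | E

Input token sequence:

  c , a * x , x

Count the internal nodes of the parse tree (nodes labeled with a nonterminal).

8

[L [E c] , [L [E [E a] * [E x]] , [L [E x]]]]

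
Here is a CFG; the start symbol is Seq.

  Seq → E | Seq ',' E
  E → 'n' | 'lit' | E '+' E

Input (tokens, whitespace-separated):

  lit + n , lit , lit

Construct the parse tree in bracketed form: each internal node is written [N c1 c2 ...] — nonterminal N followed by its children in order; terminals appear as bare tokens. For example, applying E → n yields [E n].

[Seq [Seq [Seq [E [E lit] + [E n]]] , [E lit]] , [E lit]]

Seq
Seq , E
Seq , E , E
E , E , E
E + E , E , E
lit + E , E , E
lit + n , E , E
lit + n , lit , E
lit + n , lit , lit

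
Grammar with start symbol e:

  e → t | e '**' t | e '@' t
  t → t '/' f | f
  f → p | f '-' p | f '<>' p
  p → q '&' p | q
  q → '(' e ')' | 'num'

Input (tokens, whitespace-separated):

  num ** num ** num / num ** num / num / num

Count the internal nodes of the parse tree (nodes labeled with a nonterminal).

[e [e [e [e [t [f [p [q num]]]]] ** [t [f [p [q num]]]]] ** [t [t [f [p [q num]]]] / [f [p [q num]]]]] ** [t [t [t [f [p [q num]]]] / [f [p [q num]]]] / [f [p [q num]]]]]

32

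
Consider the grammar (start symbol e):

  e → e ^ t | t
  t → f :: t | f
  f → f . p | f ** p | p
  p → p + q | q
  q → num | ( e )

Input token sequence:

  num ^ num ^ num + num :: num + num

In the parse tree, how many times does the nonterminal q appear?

6

[e [e [e [t [f [p [q num]]]]] ^ [t [f [p [q num]]]]] ^ [t [f [p [p [q num]] + [q num]]] :: [t [f [p [p [q num]] + [q num]]]]]]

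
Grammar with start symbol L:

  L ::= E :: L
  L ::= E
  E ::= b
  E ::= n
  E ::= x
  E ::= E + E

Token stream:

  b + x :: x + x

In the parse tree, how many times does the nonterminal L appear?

2

[L [E [E b] + [E x]] :: [L [E [E x] + [E x]]]]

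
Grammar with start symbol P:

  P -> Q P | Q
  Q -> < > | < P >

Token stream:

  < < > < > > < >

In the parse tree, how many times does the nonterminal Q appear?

[P [Q < [P [Q < >] [P [Q < >]]] >] [P [Q < >]]]

4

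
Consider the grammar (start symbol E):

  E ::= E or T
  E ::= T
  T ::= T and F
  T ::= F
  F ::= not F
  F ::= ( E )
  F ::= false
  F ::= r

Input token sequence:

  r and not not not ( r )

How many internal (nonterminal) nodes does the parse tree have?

11

[E [T [T [F r]] and [F not [F not [F not [F ( [E [T [F r]]] )]]]]]]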